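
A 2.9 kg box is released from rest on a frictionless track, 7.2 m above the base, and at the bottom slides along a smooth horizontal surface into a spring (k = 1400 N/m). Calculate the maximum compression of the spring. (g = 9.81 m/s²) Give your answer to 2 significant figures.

x = 0.54 m

At max compression the box is momentarily at rest: mgh = ½kx²
x = √(2mgh/k) = √(2 × 2.9 × 9.81 × 7.2 / 1400) = 0.5409 m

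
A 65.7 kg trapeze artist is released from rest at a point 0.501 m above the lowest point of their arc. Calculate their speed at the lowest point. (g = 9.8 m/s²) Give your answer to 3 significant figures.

Mechanical energy is conserved (no friction): mgh = ½mv²
v = √(2gh) = √(2 × 9.8 × 0.501) = √9.8196 = 3.134 m/s

v = 3.13 m/s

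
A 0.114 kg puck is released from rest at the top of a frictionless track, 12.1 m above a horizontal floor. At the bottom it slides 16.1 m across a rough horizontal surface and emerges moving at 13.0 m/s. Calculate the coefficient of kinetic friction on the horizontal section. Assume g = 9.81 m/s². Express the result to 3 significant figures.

μ_k = 0.217

Energy at the top = energy at the end + work done against friction:
mgh = ½mv² + μ_k m g d
mgh = 13.532 J; ½mv² = 9.6330 J
W_f = 13.532 − 9.6330 = 3.899 J
μ_k = W_f/(mg·d) = 3.899/(1.118 × 16.1) = 0.2165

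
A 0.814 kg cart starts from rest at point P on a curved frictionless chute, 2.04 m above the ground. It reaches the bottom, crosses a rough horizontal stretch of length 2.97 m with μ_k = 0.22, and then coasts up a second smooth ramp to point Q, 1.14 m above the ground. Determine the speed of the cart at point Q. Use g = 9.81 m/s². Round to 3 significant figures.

Energy at P: mgh₁ = (0.814)(9.81)(2.04) = 16.290 J
Friction loss: W_f = μ_k mg d = 5.218 J
At Q: ½mv² + mgh₂ = mgh₁ − W_f
½mv² = 16.290 − 5.218 − 9.1033 = 1.9692 J
v = √(2 × 1.9692/0.814) = 2.200 m/s

v = 2.20 m/s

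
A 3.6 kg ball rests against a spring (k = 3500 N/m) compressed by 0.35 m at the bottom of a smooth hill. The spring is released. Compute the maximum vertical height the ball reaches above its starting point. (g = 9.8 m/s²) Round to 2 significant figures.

All spring PE becomes gravitational PE at the highest point: ½kx² = mgh
h = kx²/(2mg) = (3500)(0.35)²/(2 × 3.6 × 9.8) = 6.076 m

h = 6.1 m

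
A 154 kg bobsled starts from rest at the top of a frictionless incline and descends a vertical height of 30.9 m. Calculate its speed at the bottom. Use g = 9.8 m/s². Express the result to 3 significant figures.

Equating total energy at the two states: mgh = ½mv²
v = √(2gh) = √(2 × 9.8 × 30.9) = √605.64 = 24.61 m/s

v = 24.6 m/s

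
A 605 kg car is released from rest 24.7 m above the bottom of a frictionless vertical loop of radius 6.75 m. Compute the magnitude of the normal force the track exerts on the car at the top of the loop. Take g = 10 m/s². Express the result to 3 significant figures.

N = 14000 N

Energy from release to top (height 2r): mgh = ½mv_top² + mg(2r)
v_top² = 2g(h − 2r) = 2(10)(24.7 − 13.50) = 224.00 m²/s²
At the top, both N and weight point toward the centre: N + mg = mv_top²/r
N = m(v_top²/r − g) = 605(224.00/6.75 − 10) = 14027 N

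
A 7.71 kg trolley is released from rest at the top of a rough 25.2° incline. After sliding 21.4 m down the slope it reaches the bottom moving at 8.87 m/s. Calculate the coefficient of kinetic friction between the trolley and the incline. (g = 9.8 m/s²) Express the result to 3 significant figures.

μ_k = 0.263

Energy balance down the incline: mg L sinθ − ½mv² = μ_k (mg cosθ) L
mgL sinθ = 688.46 J; ½mv² = 303.30 J
W_f = 688.46 − 303.30 = 385.2 J
μ_k = W_f/(mg cosθ · L) = 385.2/(68.37 × 21.4) = 0.2633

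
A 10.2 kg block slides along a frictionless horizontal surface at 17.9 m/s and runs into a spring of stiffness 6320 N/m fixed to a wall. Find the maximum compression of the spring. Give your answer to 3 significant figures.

All KE is stored as spring PE at maximum compression: ½mv² = ½kx²
x = v√(m/k) = 17.9 × √(10.2/6320) = 0.7191 m

x = 0.719 m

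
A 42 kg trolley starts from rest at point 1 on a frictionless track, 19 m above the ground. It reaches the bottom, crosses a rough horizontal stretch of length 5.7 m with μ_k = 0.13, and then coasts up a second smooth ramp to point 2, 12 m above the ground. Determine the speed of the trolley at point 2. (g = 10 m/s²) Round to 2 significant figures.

Energy at 1: mgh₁ = (42)(10)(19) = 7980.0 J
Friction loss: W_f = μ_k mg d = 311.2 J
At 2: ½mv² + mgh₂ = mgh₁ − W_f
½mv² = 7980.0 − 311.2 − 5040.0 = 2628.8 J
v = √(2 × 2628.8/42) = 11.19 m/s

v = 11 m/s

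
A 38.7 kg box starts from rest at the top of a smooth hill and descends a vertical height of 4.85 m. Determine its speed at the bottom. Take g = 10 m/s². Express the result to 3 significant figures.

v = 9.85 m/s

Equating total energy at the two states: mgh = ½mv²
v = √(2gh) = √(2 × 10 × 4.85) = √97.000 = 9.849 m/s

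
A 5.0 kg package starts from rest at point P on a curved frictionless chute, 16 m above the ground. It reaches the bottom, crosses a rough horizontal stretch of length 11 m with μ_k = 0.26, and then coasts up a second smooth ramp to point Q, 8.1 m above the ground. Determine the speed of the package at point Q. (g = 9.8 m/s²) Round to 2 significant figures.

v = 9.9 m/s

Energy at P: mgh₁ = (5.0)(9.8)(16) = 784.00 J
Friction loss: W_f = μ_k mg d = 140.1 J
At Q: ½mv² + mgh₂ = mgh₁ − W_f
½mv² = 784.00 − 140.1 − 396.90 = 246.96 J
v = √(2 × 246.96/5.0) = 9.939 m/s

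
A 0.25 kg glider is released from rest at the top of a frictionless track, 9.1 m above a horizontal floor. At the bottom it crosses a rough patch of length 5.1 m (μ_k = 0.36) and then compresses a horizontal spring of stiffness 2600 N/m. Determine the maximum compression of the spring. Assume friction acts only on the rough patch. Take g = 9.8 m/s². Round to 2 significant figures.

Initial energy: E₁ = mgh = (0.25)(9.8)(9.1) = 22.295 J
Friction removes W_f = μ_k mg d = (0.36)(0.25)(9.8)(5.1) = 4.498 J
Energy reaching the spring: E = 22.295 − 4.498 = 17.797 J
At max compression ½kx² = E ⇒ x = √(2E/k) = √(2 × 17.797/2600) = 0.1170 m

x = 0.12 m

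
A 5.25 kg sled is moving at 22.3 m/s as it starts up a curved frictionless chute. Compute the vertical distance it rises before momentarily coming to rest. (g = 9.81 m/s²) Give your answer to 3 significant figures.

h = 25.3 m

By energy conservation, ½mv² = mgh
h = v²/(2g) = 22.3²/(2 × 9.81) = 25.35 m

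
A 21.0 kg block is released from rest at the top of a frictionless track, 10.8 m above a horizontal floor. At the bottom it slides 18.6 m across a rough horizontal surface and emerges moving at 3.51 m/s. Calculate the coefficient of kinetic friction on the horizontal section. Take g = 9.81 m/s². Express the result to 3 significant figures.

μ_k = 0.547

Energy bookkeeping (friction removes W_f = μ_k N d):
mgh = ½mv² + μ_k m g d
mgh = 2224.9 J; ½mv² = 129.36 J
W_f = 2224.9 − 129.36 = 2096 J
μ_k = W_f/(mg·d) = 2096/(206.0 × 18.6) = 0.5469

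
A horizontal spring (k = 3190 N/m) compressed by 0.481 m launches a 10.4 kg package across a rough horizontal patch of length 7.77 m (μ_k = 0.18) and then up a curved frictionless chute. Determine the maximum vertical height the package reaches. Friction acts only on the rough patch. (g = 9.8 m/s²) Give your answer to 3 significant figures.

Spring energy: E₀ = ½kx² = ½(3190)(0.481)² = 369.02 J
Friction: W_f = μ_k mg d = (0.18)(10.4)(9.8)(7.77) = 142.5 J
Energy at base of ramp: E = 369.02 − 142.5 = 226.48 J
At max height all remaining energy is PE: mgh = E ⇒ h = E/(mg) = 226.48/(10.4 × 9.8) = 2.222 m

h = 2.22 m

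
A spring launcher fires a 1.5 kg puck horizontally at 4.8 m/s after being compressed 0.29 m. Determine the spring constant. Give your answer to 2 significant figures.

k = 410 N/m

Spring PE at full compression equals KE at release: ½kx² = ½mv²
k = mv²/x² = (1.5)(4.8)²/(0.29)² = 410.9 N/m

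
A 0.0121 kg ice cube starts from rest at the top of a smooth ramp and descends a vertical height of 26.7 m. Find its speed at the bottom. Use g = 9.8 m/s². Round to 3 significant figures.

By conservation of mechanical energy, mgh = ½mv²
v = √(2gh) = √(2 × 9.8 × 26.7) = √523.32 = 22.88 m/s

v = 22.9 m/s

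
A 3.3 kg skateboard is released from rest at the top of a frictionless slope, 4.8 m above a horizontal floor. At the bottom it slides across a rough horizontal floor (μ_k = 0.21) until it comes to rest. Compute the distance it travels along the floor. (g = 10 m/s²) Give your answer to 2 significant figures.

d = 23 m

Energy bookkeeping (friction removes W_f = μ_k N d):
At rest all PE has been dissipated by friction: mgh = μ_k m g d
d = h/μ_k = 4.8/0.21 = 22.86 m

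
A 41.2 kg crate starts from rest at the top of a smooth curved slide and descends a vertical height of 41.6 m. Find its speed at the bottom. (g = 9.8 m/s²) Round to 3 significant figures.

v = 28.6 m/s

Mechanical energy is conserved (no friction): mgh = ½mv²
v = √(2gh) = √(2 × 9.8 × 41.6) = √815.36 = 28.55 m/s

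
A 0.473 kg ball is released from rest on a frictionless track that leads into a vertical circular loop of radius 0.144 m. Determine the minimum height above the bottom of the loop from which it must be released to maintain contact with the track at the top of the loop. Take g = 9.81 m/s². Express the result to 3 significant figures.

At the top, for minimum speed gravity alone supplies the centripetal force: mg = mv_top²/r ⇒ v_top² = gr = 1.413 m²/s²
Energy conservation from release height h to the top (height 2r): mgh = ½mv_top² + mg(2r)
h = v_top²/(2g) + 2r = r/2 + 2r = 5r/2 = 0.3600 m

h = 0.360 m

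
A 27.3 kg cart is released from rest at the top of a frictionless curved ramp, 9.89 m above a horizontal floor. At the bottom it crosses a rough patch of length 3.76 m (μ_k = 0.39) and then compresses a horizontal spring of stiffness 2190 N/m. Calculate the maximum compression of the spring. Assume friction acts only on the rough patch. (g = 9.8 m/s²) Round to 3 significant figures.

x = 1.43 m

Initial energy: E₁ = mgh = (27.3)(9.8)(9.89) = 2646.0 J
Friction removes W_f = μ_k mg d = (0.39)(27.3)(9.8)(3.76) = 392.3 J
Energy reaching the spring: E = 2646.0 − 392.3 = 2253.6 J
At max compression ½kx² = E ⇒ x = √(2E/k) = √(2 × 2253.6/2190) = 1.435 m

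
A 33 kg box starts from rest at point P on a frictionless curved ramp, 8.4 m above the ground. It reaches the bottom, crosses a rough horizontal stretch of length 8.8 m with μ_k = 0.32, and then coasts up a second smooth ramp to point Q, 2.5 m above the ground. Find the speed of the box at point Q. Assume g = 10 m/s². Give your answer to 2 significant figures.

Energy at P: mgh₁ = (33)(10)(8.4) = 2772.0 J
Friction loss: W_f = μ_k mg d = 929.3 J
At Q: ½mv² + mgh₂ = mgh₁ − W_f
½mv² = 2772.0 − 929.3 − 825.00 = 1017.7 J
v = √(2 × 1017.7/33) = 7.854 m/s

v = 7.9 m/s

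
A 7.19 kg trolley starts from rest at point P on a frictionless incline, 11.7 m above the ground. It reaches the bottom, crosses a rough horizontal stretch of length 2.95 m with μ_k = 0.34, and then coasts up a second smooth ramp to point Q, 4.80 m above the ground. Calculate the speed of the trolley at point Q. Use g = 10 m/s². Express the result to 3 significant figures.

Energy at P: mgh₁ = (7.19)(10)(11.7) = 841.23 J
Friction loss: W_f = μ_k mg d = 72.12 J
At Q: ½mv² + mgh₂ = mgh₁ − W_f
½mv² = 841.23 − 72.12 − 345.12 = 423.99 J
v = √(2 × 423.99/7.19) = 10.86 m/s

v = 10.9 m/s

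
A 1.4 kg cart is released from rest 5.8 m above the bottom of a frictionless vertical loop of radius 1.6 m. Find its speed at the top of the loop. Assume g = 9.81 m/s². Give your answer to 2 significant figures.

v = 7.1 m/s

Energy conservation: mgh = ½mv_top² + mg(2r)
v_top² = 2g(h − 2r) = 2(9.81)(5.8 − 3.200) = 51.01
v_top = 7.142 m/s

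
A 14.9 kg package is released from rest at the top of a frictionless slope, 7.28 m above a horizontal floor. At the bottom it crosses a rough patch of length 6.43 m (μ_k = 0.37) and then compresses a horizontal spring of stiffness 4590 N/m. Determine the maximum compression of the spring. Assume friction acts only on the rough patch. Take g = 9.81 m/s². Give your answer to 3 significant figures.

Initial energy: E₁ = mgh = (14.9)(9.81)(7.28) = 1064.1 J
Friction removes W_f = μ_k mg d = (0.37)(14.9)(9.81)(6.43) = 347.8 J
Energy reaching the spring: E = 1064.1 − 347.8 = 716.36 J
At max compression ½kx² = E ⇒ x = √(2E/k) = √(2 × 716.36/4590) = 0.5587 m

x = 0.559 m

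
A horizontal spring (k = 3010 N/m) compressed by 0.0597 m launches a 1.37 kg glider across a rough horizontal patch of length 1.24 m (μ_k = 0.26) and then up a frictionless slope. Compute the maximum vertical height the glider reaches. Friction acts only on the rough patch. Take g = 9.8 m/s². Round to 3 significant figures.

h = 0.0771 m

Spring energy: E₀ = ½kx² = ½(3010)(0.0597)² = 5.3640 J
Friction: W_f = μ_k mg d = (0.26)(1.37)(9.8)(1.24) = 4.329 J
Energy at base of ramp: E = 5.3640 − 4.329 = 1.0354 J
At max height all remaining energy is PE: mgh = E ⇒ h = E/(mg) = 1.0354/(1.37 × 9.8) = 0.07712 m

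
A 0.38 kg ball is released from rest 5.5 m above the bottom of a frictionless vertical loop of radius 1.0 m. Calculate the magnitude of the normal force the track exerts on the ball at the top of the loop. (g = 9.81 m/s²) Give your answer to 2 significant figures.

Energy from release to top (height 2r): mgh = ½mv_top² + mg(2r)
v_top² = 2g(h − 2r) = 2(9.81)(5.5 − 2.000) = 68.670 m²/s²
At the top, both N and weight point toward the centre: N + mg = mv_top²/r
N = m(v_top²/r − g) = 0.38(68.670/1.0 − 9.81) = 22.37 N

N = 22 N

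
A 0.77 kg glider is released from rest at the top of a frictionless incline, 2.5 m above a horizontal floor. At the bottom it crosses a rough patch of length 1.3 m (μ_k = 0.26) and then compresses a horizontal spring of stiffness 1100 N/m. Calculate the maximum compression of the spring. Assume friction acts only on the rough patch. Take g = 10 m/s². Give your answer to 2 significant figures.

x = 0.17 m

Initial energy: E₁ = mgh = (0.77)(10)(2.5) = 19.250 J
Friction removes W_f = μ_k mg d = (0.26)(0.77)(10)(1.3) = 2.603 J
Energy reaching the spring: E = 19.250 − 2.603 = 16.647 J
At max compression ½kx² = E ⇒ x = √(2E/k) = √(2 × 16.647/1100) = 0.1740 m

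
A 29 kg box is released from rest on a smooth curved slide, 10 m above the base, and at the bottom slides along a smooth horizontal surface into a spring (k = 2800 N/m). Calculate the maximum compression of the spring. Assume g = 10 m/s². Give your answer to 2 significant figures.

At max compression the box is momentarily at rest: mgh = ½kx²
x = √(2mgh/k) = √(2 × 29 × 10 × 10 / 2800) = 1.439 m

x = 1.4 m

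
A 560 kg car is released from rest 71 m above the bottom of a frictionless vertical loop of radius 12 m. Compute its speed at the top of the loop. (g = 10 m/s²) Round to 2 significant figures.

Energy conservation: mgh = ½mv_top² + mg(2r)
v_top² = 2g(h − 2r) = 2(10)(71 − 24.00) = 940.0
v_top = 30.66 m/s

v = 31 m/s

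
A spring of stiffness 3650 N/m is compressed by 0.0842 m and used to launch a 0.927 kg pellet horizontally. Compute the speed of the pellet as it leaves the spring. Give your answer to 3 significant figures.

v = 5.28 m/s

The pellet leaves the spring when the spring is at natural length, so ½kx² = ½mv²
v = x√(k/m) = 0.0842 × √(3650/0.927) = 5.283 m/s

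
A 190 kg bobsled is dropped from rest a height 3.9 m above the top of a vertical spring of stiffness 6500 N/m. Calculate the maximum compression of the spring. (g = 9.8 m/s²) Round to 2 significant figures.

x = 1.8 m

Measuring PE from the top of the relaxed spring, at max compression the bobsled has dropped H + x with zero KE, so:
mg(H + x) = ½kx²
½(6500)x² − (190)(9.8)x − (190)(9.8)(3.9) = 0
3250x² − 1862x − 7262 = 0
x = [1862 + √(3.467e+06 + 9.4403e+07)]/(2 × 3250) = 1.808 m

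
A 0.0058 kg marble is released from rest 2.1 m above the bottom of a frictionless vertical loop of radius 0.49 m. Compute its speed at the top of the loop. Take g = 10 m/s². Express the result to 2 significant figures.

Energy conservation: mgh = ½mv_top² + mg(2r)
v_top² = 2g(h − 2r) = 2(10)(2.1 − 0.9800) = 22.40
v_top = 4.733 m/s

v = 4.7 m/s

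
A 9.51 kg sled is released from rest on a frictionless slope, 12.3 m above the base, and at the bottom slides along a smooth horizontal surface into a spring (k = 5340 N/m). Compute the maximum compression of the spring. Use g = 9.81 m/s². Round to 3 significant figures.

Gravitational PE at the top equals spring PE at max compression: mgh = ½kx²
x = √(2mgh/k) = √(2 × 9.51 × 9.81 × 12.3 / 5340) = 0.6556 m

x = 0.656 m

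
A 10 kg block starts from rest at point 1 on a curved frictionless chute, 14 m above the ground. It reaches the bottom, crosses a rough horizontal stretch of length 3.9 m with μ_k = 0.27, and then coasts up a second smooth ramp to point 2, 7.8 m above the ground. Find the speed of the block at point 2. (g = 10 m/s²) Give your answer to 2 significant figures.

v = 10 m/s

Energy at 1: mgh₁ = (10)(10)(14) = 1400.0 J
Friction loss: W_f = μ_k mg d = 105.3 J
At 2: ½mv² + mgh₂ = mgh₁ − W_f
½mv² = 1400.0 − 105.3 − 780.00 = 514.70 J
v = √(2 × 514.70/10) = 10.15 m/s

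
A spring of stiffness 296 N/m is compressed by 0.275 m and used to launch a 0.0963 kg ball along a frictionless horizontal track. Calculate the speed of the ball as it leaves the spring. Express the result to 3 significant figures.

Conservation of energy: ½kx² = ½mv²
v = x√(k/m) = 0.275 × √(296/0.0963) = 15.25 m/s

v = 15.2 m/s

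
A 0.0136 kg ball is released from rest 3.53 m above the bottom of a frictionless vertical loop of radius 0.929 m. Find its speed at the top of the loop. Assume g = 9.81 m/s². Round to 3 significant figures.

Energy conservation: mgh = ½mv_top² + mg(2r)
v_top² = 2g(h − 2r) = 2(9.81)(3.53 − 1.858) = 32.80
v_top = 5.728 m/s

v = 5.73 m/s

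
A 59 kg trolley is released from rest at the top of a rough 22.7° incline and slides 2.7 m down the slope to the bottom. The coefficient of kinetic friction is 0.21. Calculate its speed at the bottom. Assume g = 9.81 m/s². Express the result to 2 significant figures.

v = 3.2 m/s

Taking the bottom as reference, mgh = ½mv² + μ_k N L with h = L sinθ, N = mg cosθ:
mgh = mgL sinθ = (59)(9.81)(2.7)sin22.7° = 603.07 J
W_f = μ_k mg cosθ · L = (0.21)(59)(9.81)cos22.7°·2.7 = 302.8 J
½mv² = 603.07 − 302.8 = 300.32 J
v = √(2 × 300.32/59) = 3.191 m/s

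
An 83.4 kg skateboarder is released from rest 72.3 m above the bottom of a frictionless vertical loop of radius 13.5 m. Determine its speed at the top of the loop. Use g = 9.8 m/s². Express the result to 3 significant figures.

Energy conservation: mgh = ½mv_top² + mg(2r)
v_top² = 2g(h − 2r) = 2(9.8)(72.3 − 27.00) = 887.9
v_top = 29.80 m/s

v = 29.8 m/s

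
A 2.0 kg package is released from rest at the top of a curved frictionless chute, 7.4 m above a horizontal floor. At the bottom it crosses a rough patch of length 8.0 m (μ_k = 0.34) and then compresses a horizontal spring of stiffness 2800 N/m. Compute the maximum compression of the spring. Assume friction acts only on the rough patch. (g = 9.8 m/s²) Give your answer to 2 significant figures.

x = 0.26 m

Initial energy: E₁ = mgh = (2.0)(9.8)(7.4) = 145.04 J
Friction removes W_f = μ_k mg d = (0.34)(2.0)(9.8)(8.0) = 53.31 J
Energy reaching the spring: E = 145.04 − 53.31 = 91.728 J
At max compression ½kx² = E ⇒ x = √(2E/k) = √(2 × 91.728/2800) = 0.2560 m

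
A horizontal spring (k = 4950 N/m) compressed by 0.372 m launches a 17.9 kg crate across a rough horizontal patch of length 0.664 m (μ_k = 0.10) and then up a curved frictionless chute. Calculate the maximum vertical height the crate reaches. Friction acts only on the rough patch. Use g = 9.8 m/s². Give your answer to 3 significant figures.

Spring energy: E₀ = ½kx² = ½(4950)(0.372)² = 342.50 J
Friction: W_f = μ_k mg d = (0.10)(17.9)(9.8)(0.664) = 11.65 J
Energy at base of ramp: E = 342.50 − 11.65 = 330.85 J
At max height all remaining energy is PE: mgh = E ⇒ h = E/(mg) = 330.85/(17.9 × 9.8) = 1.886 m

h = 1.89 m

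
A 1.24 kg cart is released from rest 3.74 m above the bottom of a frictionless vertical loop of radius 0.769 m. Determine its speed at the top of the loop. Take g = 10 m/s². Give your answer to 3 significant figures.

Energy conservation: mgh = ½mv_top² + mg(2r)
v_top² = 2g(h − 2r) = 2(10)(3.74 − 1.538) = 44.04
v_top = 6.636 m/s

v = 6.64 m/s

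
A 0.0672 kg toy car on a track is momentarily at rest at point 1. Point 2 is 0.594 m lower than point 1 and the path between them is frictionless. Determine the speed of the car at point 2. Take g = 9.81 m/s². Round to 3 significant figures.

v = 3.41 m/s

By conservation of mechanical energy, mgh = ½mv²
The mass cancels from both sides.
v = √(2gh) = √(2 × 9.81 × 0.594) = √11.654 = 3.414 m/s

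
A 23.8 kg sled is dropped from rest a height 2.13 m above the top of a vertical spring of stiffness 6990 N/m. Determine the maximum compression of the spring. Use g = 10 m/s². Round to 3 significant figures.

Take the reference level at the top of the uncompressed spring. At max compression the sled has fallen H + x and is momentarily at rest:
mg(H + x) = ½kx²
½(6990)x² − (23.8)(10)x − (23.8)(10)(2.13) = 0
3495x² − 238.0x − 506.9 = 0
x = [238.0 + √(56644 + 7.0870e+06)]/(2 × 3495) = 0.4164 m

x = 0.416 m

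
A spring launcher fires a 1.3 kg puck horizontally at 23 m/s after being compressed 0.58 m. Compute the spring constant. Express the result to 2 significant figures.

Spring PE at full compression equals KE at release: ½kx² = ½mv²
k = mv²/x² = (1.3)(23)²/(0.58)² = 2044 N/m

k = 2000 N/m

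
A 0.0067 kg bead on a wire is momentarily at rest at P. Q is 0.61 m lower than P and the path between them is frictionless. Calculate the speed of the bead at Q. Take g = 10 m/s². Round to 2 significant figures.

By conservation of mechanical energy, mgh = ½mv²
v = √(2gh) = √(2 × 10 × 0.61) = √12.200 = 3.493 m/s

v = 3.5 m/s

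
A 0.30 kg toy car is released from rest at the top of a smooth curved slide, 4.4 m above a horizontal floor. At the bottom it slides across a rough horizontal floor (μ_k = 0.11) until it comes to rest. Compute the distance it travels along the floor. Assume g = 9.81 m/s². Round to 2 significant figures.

Applying the work–energy principle:
At rest all PE has been dissipated by friction: mgh = μ_k m g d
d = h/μ_k = 4.4/0.11 = 40.00 m

d = 40 m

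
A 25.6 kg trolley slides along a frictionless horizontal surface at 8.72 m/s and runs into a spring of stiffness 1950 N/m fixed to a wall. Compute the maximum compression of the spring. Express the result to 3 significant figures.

At max compression the trolley is momentarily at rest: ½mv² = ½kx²
x = v√(m/k) = 8.72 × √(25.6/1950) = 0.9991 m

x = 0.999 m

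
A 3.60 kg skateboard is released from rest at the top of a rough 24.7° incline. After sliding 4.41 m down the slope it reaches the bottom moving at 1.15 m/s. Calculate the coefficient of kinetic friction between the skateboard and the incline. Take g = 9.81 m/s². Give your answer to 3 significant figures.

μ_k = 0.443

mgh = ½mv² + μ_k (mg cosθ) L, with h = L sinθ
mgL sinθ = 65.080 J; ½mv² = 2.3805 J
W_f = 65.080 − 2.3805 = 62.70 J
μ_k = W_f/(mg cosθ · L) = 62.70/(32.08 × 4.41) = 0.4431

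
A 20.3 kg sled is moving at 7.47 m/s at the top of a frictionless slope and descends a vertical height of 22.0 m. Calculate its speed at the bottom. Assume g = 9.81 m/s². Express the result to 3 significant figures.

By conservation of mechanical energy, ½mv₀² + mgh = ½mv²
v² = v₀² + 2gh = (7.47)² + 2(9.81)(22.0) = 487.44
v = √487.44 = 22.08 m/s

v = 22.1 m/s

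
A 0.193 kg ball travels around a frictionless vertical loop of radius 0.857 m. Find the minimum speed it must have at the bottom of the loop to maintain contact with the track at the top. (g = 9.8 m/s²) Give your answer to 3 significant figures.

At the top: mg = mv_top²/r ⇒ v_top² = gr = 8.399 m²/s²
Energy from bottom to top (height 2r): ½mv_bot² = ½mv_top² + mg(2r)
v_bot² = gr + 4gr = 5gr = 41.99
v_bot = √(5gr) = 6.480 m/s

v = 6.48 m/s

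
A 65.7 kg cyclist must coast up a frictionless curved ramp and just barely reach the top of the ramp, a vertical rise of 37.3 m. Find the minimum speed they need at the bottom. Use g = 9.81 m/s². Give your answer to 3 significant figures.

v = 27.1 m/s

At the top they are momentarily at rest, so all KE converts to PE: ½mv² = mgh
v = √(2gh) = √(2 × 9.81 × 37.3) = 27.05 m/s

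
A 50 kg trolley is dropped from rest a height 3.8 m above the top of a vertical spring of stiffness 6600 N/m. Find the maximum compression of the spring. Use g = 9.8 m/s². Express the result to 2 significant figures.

x = 0.83 m

Let x be the compression. The total drop is H + x, and the trolley is instantaneously at rest at max compression, so energy conservation gives:
mg(H + x) = ½kx²
½(6600)x² − (50)(9.8)x − (50)(9.8)(3.8) = 0
3300x² − 490.0x − 1862 = 0
x = [490.0 + √(240100 + 2.4578e+07)]/(2 × 3300) = 0.8291 m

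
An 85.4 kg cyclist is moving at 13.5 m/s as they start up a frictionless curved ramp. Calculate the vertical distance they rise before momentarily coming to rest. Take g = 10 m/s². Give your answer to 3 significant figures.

Setting KE at the bottom equal to PE gained: ½mv² = mgh
h = v²/(2g) = 13.5²/(2 × 10) = 9.113 m

h = 9.11 m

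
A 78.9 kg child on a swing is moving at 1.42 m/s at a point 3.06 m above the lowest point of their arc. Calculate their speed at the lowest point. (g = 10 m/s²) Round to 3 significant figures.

v = 7.95 m/s

Mechanical energy is conserved (no friction): ½mv₀² + mgh = ½mv²
v² = v₀² + 2gh = (1.42)² + 2(10)(3.06) = 63.216
v = √63.216 = 7.951 m/s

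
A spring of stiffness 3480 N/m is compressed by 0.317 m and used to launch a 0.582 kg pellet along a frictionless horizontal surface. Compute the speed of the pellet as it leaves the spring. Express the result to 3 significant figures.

Conservation of energy: ½kx² = ½mv²
v = x√(k/m) = 0.317 × √(3480/0.582) = 24.51 m/s

v = 24.5 m/s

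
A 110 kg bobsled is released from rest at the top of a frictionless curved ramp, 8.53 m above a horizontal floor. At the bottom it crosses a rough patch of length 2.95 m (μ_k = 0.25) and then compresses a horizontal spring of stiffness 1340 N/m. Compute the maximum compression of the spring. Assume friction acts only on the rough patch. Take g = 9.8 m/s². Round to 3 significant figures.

Initial energy: E₁ = mgh = (110)(9.8)(8.53) = 9195.3 J
Friction removes W_f = μ_k mg d = (0.25)(110)(9.8)(2.95) = 795.0 J
Energy reaching the spring: E = 9195.3 − 795.0 = 8400.3 J
At max compression ½kx² = E ⇒ x = √(2E/k) = √(2 × 8400.3/1340) = 3.541 m

x = 3.54 m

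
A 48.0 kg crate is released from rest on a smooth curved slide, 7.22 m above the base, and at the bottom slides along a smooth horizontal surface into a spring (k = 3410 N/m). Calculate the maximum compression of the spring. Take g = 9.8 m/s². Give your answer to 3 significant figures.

x = 1.41 m

Gravitational PE at the top equals spring PE at max compression: mgh = ½kx²
x = √(2mgh/k) = √(2 × 48.0 × 9.8 × 7.22 / 3410) = 1.411 m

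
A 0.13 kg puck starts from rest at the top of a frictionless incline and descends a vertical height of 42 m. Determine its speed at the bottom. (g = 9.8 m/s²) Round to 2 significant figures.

v = 29 m/s

Mechanical energy is conserved (no friction): mgh = ½mv²
v = √(2gh) = √(2 × 9.8 × 42) = √823.20 = 28.69 m/s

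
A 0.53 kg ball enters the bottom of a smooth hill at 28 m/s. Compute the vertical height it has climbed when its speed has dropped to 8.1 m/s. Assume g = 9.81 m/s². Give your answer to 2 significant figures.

Energy balance between the two points: ½mv₁² = ½mv₂² + mgh
h = (v₁² − v₂²)/(2g) = (28² − 8.1²)/(2 × 9.81) = 36.62 m

h = 37 m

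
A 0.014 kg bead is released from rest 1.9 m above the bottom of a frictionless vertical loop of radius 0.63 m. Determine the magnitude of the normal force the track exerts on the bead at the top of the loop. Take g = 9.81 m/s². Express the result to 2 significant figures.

N = 0.14 N

Energy from release to top (height 2r): mgh = ½mv_top² + mg(2r)
v_top² = 2g(h − 2r) = 2(9.81)(1.9 − 1.260) = 12.557 m²/s²
At the top, both N and weight point toward the centre: N + mg = mv_top²/r
N = m(v_top²/r − g) = 0.014(12.557/0.63 − 9.81) = 0.1417 N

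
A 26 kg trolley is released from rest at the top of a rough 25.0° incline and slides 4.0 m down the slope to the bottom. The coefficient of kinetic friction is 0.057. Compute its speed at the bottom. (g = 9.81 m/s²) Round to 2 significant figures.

v = 5.4 m/s

Work–energy: mg(L sinθ) − μ_k(mg cosθ)L = ½mv²
mgh = mgL sinθ = (26)(9.81)(4.0)sin25.0° = 431.17 J
W_f = μ_k mg cosθ · L = (0.057)(26)(9.81)cos25.0°·4.0 = 52.71 J
½mv² = 431.17 − 52.71 = 378.47 J
v = √(2 × 378.47/26) = 5.396 m/s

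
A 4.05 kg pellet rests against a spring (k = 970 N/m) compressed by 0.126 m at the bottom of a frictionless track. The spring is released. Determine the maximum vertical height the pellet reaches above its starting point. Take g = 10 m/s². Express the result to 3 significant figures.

At maximum height the pellet is at rest, so ½kx² = mgh
h = kx²/(2mg) = (970)(0.126)²/(2 × 4.05 × 10) = 0.1901 m

h = 0.190 m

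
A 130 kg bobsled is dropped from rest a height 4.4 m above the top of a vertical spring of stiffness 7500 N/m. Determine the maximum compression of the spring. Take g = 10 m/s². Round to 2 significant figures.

Measuring PE from the top of the relaxed spring, at max compression the bobsled has dropped H + x with zero KE, so:
mg(H + x) = ½kx²
½(7500)x² − (130)(10)x − (130)(10)(4.4) = 0
3750x² − 1300x − 5720 = 0
x = [1300 + √(1.690e+06 + 8.5800e+07)]/(2 × 3750) = 1.420 m

x = 1.4 m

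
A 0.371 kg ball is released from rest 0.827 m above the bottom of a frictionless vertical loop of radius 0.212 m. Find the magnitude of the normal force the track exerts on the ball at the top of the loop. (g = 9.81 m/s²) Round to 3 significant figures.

Energy from release to top (height 2r): mgh = ½mv_top² + mg(2r)
v_top² = 2g(h − 2r) = 2(9.81)(0.827 − 0.4240) = 7.9069 m²/s²
At the top, both N and weight point toward the centre: N + mg = mv_top²/r
N = m(v_top²/r − g) = 0.371(7.9069/0.212 − 9.81) = 10.20 N

N = 10.2 N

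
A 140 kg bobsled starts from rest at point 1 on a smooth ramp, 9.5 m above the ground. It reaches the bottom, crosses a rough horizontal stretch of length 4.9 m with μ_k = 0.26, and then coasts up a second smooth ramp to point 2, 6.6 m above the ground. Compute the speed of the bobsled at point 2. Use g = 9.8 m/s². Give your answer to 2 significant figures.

Energy at 1: mgh₁ = (140)(9.8)(9.5) = 13034 J
Friction loss: W_f = μ_k mg d = 1748 J
At 2: ½mv² + mgh₂ = mgh₁ − W_f
½mv² = 13034 − 1748 − 9055.2 = 2230.9 J
v = √(2 × 2230.9/140) = 5.645 m/s

v = 5.6 m/s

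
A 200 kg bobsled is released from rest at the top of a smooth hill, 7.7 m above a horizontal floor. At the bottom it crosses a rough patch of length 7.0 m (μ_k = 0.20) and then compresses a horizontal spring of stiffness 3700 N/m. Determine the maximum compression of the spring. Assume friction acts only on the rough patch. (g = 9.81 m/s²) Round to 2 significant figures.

x = 2.6 m

Initial energy: E₁ = mgh = (200)(9.81)(7.7) = 15107 J
Friction removes W_f = μ_k mg d = (0.20)(200)(9.81)(7.0) = 2747 J
Energy reaching the spring: E = 15107 − 2747 = 12361 J
At max compression ½kx² = E ⇒ x = √(2E/k) = √(2 × 12361/3700) = 2.585 m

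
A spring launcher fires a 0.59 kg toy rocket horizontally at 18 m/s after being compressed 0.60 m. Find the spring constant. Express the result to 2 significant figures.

k = 530 N/m

Spring PE at full compression equals KE at release: ½kx² = ½mv²
k = mv²/x² = (0.59)(18)²/(0.60)² = 531.0 N/m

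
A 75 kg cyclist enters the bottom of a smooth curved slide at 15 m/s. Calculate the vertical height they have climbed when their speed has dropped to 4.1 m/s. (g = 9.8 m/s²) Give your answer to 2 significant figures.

Energy balance between the two points: ½mv₁² = ½mv₂² + mgh
h = (v₁² − v₂²)/(2g) = (15² − 4.1²)/(2 × 9.8) = 10.62 m

h = 11 m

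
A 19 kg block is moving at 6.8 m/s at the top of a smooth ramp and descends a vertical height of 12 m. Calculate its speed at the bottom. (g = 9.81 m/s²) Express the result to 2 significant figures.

Energy conservation between the two points: ½mv₀² + mgh = ½mv²
v² = v₀² + 2gh = (6.8)² + 2(9.81)(12) = 281.68
v = √281.68 = 16.78 m/s

v = 17 m/s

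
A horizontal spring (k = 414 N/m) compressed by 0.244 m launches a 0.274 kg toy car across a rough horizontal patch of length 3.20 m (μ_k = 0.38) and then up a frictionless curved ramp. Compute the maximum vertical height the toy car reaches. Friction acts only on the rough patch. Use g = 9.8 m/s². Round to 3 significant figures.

h = 3.37 m

Spring energy: E₀ = ½kx² = ½(414)(0.244)² = 12.324 J
Friction: W_f = μ_k mg d = (0.38)(0.274)(9.8)(3.20) = 3.265 J
Energy at base of ramp: E = 12.324 − 3.265 = 9.0587 J
At max height all remaining energy is PE: mgh = E ⇒ h = E/(mg) = 9.0587/(0.274 × 9.8) = 3.374 m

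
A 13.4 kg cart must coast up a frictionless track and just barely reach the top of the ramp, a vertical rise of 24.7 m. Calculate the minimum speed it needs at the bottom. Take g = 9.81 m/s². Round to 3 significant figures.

v = 22.0 m/s

At the top it is momentarily at rest, so all KE converts to PE: ½mv² = mgh
v = √(2gh) = √(2 × 9.81 × 24.7) = 22.01 m/s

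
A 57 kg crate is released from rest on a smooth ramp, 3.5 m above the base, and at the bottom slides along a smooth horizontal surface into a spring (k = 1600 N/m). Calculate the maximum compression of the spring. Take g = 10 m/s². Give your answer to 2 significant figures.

Gravitational PE at the top equals spring PE at max compression: mgh = ½kx²
x = √(2mgh/k) = √(2 × 57 × 10 × 3.5 / 1600) = 1.579 m

x = 1.6 m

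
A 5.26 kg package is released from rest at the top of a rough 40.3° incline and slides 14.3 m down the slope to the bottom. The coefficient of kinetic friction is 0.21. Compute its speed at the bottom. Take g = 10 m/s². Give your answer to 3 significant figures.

v = 11.8 m/s

Taking the bottom as reference, mgh = ½mv² + μ_k N L with h = L sinθ, N = mg cosθ:
mgh = mgL sinθ = (5.26)(10)(14.3)sin40.3° = 486.50 J
W_f = μ_k mg cosθ · L = (0.21)(5.26)(10)cos40.3°·14.3 = 120.5 J
½mv² = 486.50 − 120.5 = 366.03 J
v = √(2 × 366.03/5.26) = 11.80 m/s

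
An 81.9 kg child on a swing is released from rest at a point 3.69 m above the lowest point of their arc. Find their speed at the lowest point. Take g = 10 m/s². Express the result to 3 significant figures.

Equating total energy at the two states: mgh = ½mv²
v = √(2gh) = √(2 × 10 × 3.69) = √73.800 = 8.591 m/s

v = 8.59 m/s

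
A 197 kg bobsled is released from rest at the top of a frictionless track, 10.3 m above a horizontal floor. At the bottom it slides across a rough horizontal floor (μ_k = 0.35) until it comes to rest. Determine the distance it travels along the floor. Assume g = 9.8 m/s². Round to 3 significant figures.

Energy at the top = energy at the end + work done against friction:
At rest all PE has been dissipated by friction: mgh = μ_k m g d
d = h/μ_k = 10.3/0.35 = 29.43 m

d = 29.4 m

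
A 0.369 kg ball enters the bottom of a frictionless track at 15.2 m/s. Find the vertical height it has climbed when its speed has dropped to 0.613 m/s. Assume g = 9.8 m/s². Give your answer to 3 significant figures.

h = 11.8 m

Conservation of energy: ½mv₁² = ½mv₂² + mgh
h = (v₁² − v₂²)/(2g) = (15.2² − 0.613²)/(2 × 9.8) = 11.77 m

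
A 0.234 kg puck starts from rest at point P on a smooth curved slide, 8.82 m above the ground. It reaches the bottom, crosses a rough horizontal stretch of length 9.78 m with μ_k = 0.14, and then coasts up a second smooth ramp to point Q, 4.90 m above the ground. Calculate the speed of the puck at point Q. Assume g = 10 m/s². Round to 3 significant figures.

Energy at P: mgh₁ = (0.234)(10)(8.82) = 20.639 J
Friction loss: W_f = μ_k mg d = 3.204 J
At Q: ½mv² + mgh₂ = mgh₁ − W_f
½mv² = 20.639 − 3.204 − 11.466 = 5.9689 J
v = √(2 × 5.9689/0.234) = 7.143 m/s

v = 7.14 m/s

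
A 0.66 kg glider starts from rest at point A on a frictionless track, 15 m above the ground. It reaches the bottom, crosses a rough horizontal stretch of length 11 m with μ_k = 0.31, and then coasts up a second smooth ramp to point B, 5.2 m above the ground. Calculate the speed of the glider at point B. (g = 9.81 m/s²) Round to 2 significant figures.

Energy at A: mgh₁ = (0.66)(9.81)(15) = 97.119 J
Friction loss: W_f = μ_k mg d = 22.08 J
At B: ½mv² + mgh₂ = mgh₁ − W_f
½mv² = 97.119 − 22.08 − 33.668 = 41.373 J
v = √(2 × 41.373/0.66) = 11.20 m/s

v = 11 m/s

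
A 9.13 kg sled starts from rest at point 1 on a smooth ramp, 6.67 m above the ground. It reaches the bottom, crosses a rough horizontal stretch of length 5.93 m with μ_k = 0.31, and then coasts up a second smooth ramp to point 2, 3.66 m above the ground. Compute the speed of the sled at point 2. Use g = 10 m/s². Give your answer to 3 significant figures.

Energy at 1: mgh₁ = (9.13)(10)(6.67) = 608.97 J
Friction loss: W_f = μ_k mg d = 167.8 J
At 2: ½mv² + mgh₂ = mgh₁ − W_f
½mv² = 608.97 − 167.8 − 334.16 = 106.98 J
v = √(2 × 106.98/9.13) = 4.841 m/s

v = 4.84 m/s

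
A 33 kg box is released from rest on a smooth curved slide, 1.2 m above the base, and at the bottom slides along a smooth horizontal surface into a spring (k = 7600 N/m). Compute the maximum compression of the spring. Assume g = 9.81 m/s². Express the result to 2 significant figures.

x = 0.32 m

At max compression the box is momentarily at rest: mgh = ½kx²
x = √(2mgh/k) = √(2 × 33 × 9.81 × 1.2 / 7600) = 0.3197 m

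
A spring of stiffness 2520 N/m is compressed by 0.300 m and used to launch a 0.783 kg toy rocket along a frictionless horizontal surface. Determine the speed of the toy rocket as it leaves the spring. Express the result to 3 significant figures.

Conservation of energy: ½kx² = ½mv²
v = x√(k/m) = 0.300 × √(2520/0.783) = 17.02 m/s

v = 17.0 m/s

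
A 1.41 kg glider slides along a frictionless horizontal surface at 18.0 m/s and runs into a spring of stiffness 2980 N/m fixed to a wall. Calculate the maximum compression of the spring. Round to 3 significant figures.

x = 0.392 m

All KE is stored as spring PE at maximum compression: ½mv² = ½kx²
x = v√(m/k) = 18.0 × √(1.41/2980) = 0.3915 m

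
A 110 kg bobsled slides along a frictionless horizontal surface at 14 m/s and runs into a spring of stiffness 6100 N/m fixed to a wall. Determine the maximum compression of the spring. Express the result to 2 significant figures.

x = 1.9 m

At max compression the bobsled is momentarily at rest: ½mv² = ½kx²
x = v√(m/k) = 14 × √(110/6100) = 1.880 m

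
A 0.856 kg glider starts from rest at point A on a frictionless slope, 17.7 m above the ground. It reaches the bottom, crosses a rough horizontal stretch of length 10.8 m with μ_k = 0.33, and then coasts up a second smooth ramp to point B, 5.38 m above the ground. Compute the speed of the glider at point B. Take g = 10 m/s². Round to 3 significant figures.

v = 13.2 m/s

Energy at A: mgh₁ = (0.856)(10)(17.7) = 151.51 J
Friction loss: W_f = μ_k mg d = 30.51 J
At B: ½mv² + mgh₂ = mgh₁ − W_f
½mv² = 151.51 − 30.51 − 46.053 = 74.951 J
v = √(2 × 74.951/0.856) = 13.23 m/s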